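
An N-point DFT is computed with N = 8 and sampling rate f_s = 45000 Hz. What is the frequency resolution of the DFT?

DFT frequency resolution = f_s / N
= 45000 / 8 = 5625 Hz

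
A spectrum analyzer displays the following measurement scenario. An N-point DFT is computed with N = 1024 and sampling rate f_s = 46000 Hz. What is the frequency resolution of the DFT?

DFT frequency resolution = f_s / N
= 46000 / 1024 = 2875/64 Hz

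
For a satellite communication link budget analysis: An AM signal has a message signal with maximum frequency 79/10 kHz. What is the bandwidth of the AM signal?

In AM (double-sideband), the bandwidth is twice the message frequency.
BW = 2 * f_m = 2 * 79/10 kHz = 79/5 kHz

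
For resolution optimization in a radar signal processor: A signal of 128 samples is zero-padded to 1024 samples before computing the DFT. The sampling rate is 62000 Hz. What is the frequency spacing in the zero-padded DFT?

Original DFT: N = 128, resolution = f_s/N = 62000/128 = 3875/8 Hz
Zero-padded DFT: N = 1024, resolution = f_s/N = 62000/1024 = 3875/64 Hz
Zero-padding interpolates the spectrum (finer frequency grid)
but does NOT improve the true spectral resolution (ability to resolve close frequencies).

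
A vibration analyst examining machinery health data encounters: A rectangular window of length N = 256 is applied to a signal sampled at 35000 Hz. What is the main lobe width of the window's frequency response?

For a rectangular window of length N,
the main lobe width in frequency is 2*f_s/N.
= 2*35000/256 = 4375/16 Hz
This determines the minimum frequency separation for resolving two sinusoids.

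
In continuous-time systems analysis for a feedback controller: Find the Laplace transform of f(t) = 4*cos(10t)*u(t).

Standard pair: cos(wt)*u(t) <-> s/(s^2+w^2)
With w = 10: L{4*cos(10t)*u(t)} = 4s/(s^2+100)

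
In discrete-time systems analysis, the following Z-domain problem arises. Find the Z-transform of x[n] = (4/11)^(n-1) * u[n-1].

Time-shifting property: if X(z) = Z{x[n]}, then Z{x[n-d]} = z^(-d) * X(z)
X(z) = z/(z - 4/11) for x[n] = (4/11)^n * u[n]
Z{x[n-1]} = z^(-1) * z/(z - 4/11) = 1/(z - 4/11)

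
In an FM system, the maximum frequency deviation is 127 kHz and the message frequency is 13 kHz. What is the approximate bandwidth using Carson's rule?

Carson's rule: BW = 2*(delta_f + f_m)
= 2*(127 + 13) kHz = 280 kHz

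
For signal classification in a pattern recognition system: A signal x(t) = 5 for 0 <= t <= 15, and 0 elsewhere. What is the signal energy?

Energy = integral of |x(t)|^2 dt over the signal duration
= 5^2 * 15 = 25 * 15 = 375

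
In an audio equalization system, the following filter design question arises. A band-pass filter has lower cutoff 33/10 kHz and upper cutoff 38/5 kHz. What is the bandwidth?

Bandwidth = f_high - f_low
= 38/5 kHz - 33/10 kHz = 43/10 kHz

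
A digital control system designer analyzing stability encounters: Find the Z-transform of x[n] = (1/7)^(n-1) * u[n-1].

Time-shifting property: if X(z) = Z{x[n]}, then Z{x[n-d]} = z^(-d) * X(z)
X(z) = z/(z - 1/7) for x[n] = (1/7)^n * u[n]
Z{x[n-1]} = z^(-1) * z/(z - 1/7) = 1/(z - 1/7)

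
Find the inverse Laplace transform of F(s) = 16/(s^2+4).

Standard pair: w/(s^2+w^2) <-> sin(wt)*u(t)
Recognize w^2 = 4, so w = 2; numerator 16 = 8*2.
f(t) = 8*sin(2t)*u(t)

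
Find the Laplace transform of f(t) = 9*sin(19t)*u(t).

Standard pair: sin(wt)*u(t) <-> w/(s^2+w^2)
With w = 19: L{9*sin(19t)*u(t)} = 171/(s^2+361)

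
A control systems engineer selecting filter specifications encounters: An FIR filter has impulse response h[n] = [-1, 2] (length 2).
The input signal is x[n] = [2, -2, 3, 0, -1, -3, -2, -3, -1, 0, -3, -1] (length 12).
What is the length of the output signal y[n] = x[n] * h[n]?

For linear convolution, the output length is:
len(y) = len(x) + len(h) - 1 = 12 + 2 - 1 = 13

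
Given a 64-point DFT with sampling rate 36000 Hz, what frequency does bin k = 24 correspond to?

The frequency of DFT bin k is: f_k = k * f_s / N
f_24 = 24 * 36000 / 64 = 13500 Hz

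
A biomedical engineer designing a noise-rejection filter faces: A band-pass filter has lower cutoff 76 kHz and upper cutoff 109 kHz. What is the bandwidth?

Bandwidth = f_high - f_low
= 109 kHz - 76 kHz = 33 kHz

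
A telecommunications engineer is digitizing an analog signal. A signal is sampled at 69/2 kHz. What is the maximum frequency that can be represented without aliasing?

The maximum frequency that can be represented without aliasing
is the Nyquist frequency: f_max = f_s / 2 = 69/2 kHz / 2 = 69/4 kHz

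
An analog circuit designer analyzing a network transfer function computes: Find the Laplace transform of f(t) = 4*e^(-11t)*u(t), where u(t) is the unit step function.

Standard Laplace transform pair:
e^(-at)*u(t) <-> 1/(s+a)
With a = 11: L{4*e^(-11t)*u(t)} = 4/(s+11), ROC: Re(s) > -11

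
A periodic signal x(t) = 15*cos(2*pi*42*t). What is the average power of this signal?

Average power of A*cos(wt) is A^2/2.
P = 15^2 / 2 = 225/2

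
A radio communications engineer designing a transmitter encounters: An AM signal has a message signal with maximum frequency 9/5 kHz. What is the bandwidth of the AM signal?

In AM (double-sideband), the bandwidth is twice the message frequency.
BW = 2 * f_m = 2 * 9/5 kHz = 18/5 kHz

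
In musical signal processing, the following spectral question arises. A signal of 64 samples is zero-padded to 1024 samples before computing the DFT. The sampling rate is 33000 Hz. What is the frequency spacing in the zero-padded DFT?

Original DFT: N = 64, resolution = f_s/N = 33000/64 = 4125/8 Hz
Zero-padded DFT: N = 1024, resolution = f_s/N = 33000/1024 = 4125/128 Hz
Zero-padding interpolates the spectrum (finer frequency grid)
but does NOT improve the true spectral resolution (ability to resolve close frequencies).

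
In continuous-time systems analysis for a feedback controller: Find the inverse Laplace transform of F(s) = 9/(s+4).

Standard pair: k/(s+a) <-> k*e^(-at)*u(t)
With k=9, a=4: f(t) = 9*e^(-4t)*u(t)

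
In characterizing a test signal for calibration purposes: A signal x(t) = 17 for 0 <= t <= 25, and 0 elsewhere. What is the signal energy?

Energy = integral of |x(t)|^2 dt over the signal duration
= 17^2 * 25 = 289 * 25 = 7225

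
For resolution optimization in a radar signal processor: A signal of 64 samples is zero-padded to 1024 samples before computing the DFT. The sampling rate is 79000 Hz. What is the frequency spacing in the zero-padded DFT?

Original DFT: N = 64, resolution = f_s/N = 79000/64 = 9875/8 Hz
Zero-padded DFT: N = 1024, resolution = f_s/N = 79000/1024 = 9875/128 Hz
Zero-padding interpolates the spectrum (finer frequency grid)
but does NOT improve the true spectral resolution (ability to resolve close frequencies).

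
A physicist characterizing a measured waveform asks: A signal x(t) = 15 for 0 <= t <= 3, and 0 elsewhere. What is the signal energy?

Energy = integral of |x(t)|^2 dt over the signal duration
= 15^2 * 3 = 225 * 3 = 675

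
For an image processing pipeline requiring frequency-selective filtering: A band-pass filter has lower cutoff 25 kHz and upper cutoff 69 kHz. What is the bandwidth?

Bandwidth = f_high - f_low
= 69 kHz - 25 kHz = 44 kHz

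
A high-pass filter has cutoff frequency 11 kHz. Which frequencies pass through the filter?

A high-pass filter passes all frequencies above the cutoff frequency 11 kHz and attenuates lower frequencies.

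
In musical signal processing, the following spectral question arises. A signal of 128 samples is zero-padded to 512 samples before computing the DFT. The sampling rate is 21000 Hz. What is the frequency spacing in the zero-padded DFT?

Original DFT: N = 128, resolution = f_s/N = 21000/128 = 2625/16 Hz
Zero-padded DFT: N = 512, resolution = f_s/N = 21000/512 = 2625/64 Hz
Zero-padding interpolates the spectrum (finer frequency grid)
but does NOT improve the true spectral resolution (ability to resolve close frequencies).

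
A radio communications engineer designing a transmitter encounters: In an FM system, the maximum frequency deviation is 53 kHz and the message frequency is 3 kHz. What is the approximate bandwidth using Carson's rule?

Carson's rule: BW = 2*(delta_f + f_m)
= 2*(53 + 3) kHz = 112 kHz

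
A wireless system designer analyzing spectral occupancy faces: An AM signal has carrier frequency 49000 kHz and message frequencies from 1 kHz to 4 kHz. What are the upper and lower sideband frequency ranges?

Upper sideband (USB) = fc + [fm_low, fm_high] = 49000 + [1, 4] = [49001, 49004] kHz
Lower sideband (LSB) = fc - [fm_high, fm_low] = 49000 - [4, 1] = [48996, 48999] kHz
Total occupied spectrum: 48996 kHz to 49004 kHz (plus carrier at 49000 kHz)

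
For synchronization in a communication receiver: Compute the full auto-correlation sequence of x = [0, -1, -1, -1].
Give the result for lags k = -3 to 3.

r_xx[k] = sum_m x[m]*x[m+k], indexed from 0, for k = -3 to 3:
  r_xx[-3] = x[3]*x[0] = 0
  r_xx[-2] = x[2]*x[0] + x[3]*x[1] = 1
  r_xx[-1] = x[1]*x[0] + x[2]*x[1] + x[3]*x[2] = 2
  r_xx[0] = x[0]*x[0] + x[1]*x[1] + x[2]*x[2] + x[3]*x[3] = 3
  r_xx[1] = x[0]*x[1] + x[1]*x[2] + x[2]*x[3] = 2
  r_xx[2] = x[0]*x[2] + x[1]*x[3] = 1
  r_xx[3] = x[0]*x[3] = 0
r_xx = [0, 1, 2, 3, 2, 1, 0]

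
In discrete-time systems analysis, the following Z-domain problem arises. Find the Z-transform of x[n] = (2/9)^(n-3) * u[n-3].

Time-shifting property: if X(z) = Z{x[n]}, then Z{x[n-d]} = z^(-d) * X(z)
X(z) = z/(z - 2/9) for x[n] = (2/9)^n * u[n]
Z{x[n-3]} = z^(-3) * z/(z - 2/9) = z^(-2)/(z - 2/9)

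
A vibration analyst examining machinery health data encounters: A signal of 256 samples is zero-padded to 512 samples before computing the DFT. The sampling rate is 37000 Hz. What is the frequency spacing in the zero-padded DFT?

Original DFT: N = 256, resolution = f_s/N = 37000/256 = 4625/32 Hz
Zero-padded DFT: N = 512, resolution = f_s/N = 37000/512 = 4625/64 Hz
Zero-padding interpolates the spectrum (finer frequency grid)
but does NOT improve the true spectral resolution (ability to resolve close frequencies).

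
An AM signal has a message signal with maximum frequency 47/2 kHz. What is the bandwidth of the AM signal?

In AM (double-sideband), the bandwidth is twice the message frequency.
BW = 2 * f_m = 2 * 47/2 kHz = 47 kHz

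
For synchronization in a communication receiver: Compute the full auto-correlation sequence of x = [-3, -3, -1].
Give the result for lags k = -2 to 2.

r_xx[k] = sum_m x[m]*x[m+k], indexed from 0, for k = -2 to 2:
  r_xx[-2] = x[2]*x[0] = 3
  r_xx[-1] = x[1]*x[0] + x[2]*x[1] = 12
  r_xx[0] = x[0]*x[0] + x[1]*x[1] + x[2]*x[2] = 19
  r_xx[1] = x[0]*x[1] + x[1]*x[2] = 12
  r_xx[2] = x[0]*x[2] = 3
r_xx = [3, 12, 19, 12, 3]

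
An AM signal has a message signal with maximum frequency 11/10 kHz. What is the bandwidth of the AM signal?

In AM (double-sideband), the bandwidth is twice the message frequency.
BW = 2 * f_m = 2 * 11/10 kHz = 11/5 kHz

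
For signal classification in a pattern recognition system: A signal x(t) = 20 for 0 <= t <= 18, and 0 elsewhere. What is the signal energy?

Energy = integral of |x(t)|^2 dt over the signal duration
= 20^2 * 18 = 400 * 18 = 7200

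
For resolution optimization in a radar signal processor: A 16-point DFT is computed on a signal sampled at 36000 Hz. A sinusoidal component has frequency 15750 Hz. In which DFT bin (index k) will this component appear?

DFT frequency resolution = f_s/N = 36000/16 = 2250 Hz
Bin index k = f_signal / resolution = 15750 / 2250 = 7
The signal frequency 15750 Hz falls in DFT bin k = 7.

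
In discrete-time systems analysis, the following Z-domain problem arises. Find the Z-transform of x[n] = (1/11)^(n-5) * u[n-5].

Time-shifting property: if X(z) = Z{x[n]}, then Z{x[n-d]} = z^(-d) * X(z)
X(z) = z/(z - 1/11) for x[n] = (1/11)^n * u[n]
Z{x[n-5]} = z^(-5) * z/(z - 1/11) = z^(-4)/(z - 1/11)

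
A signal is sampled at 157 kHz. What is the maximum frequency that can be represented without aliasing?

The maximum frequency that can be represented without aliasing
is the Nyquist frequency: f_max = f_s / 2 = 157 kHz / 2 = 157/2 kHz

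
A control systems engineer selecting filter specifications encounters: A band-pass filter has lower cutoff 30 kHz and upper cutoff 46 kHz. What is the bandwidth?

Bandwidth = f_high - f_low
= 46 kHz - 30 kHz = 16 kHz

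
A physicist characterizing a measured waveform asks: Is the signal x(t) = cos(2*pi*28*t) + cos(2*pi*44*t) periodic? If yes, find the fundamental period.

f1 = 28 Hz, f2 = 44 Hz
Period T1 = 1/28, T2 = 1/44
Ratio T1/T2 = 44/28, which is rational.
The signal is periodic with fundamental period T = 1/GCD(28,44) = 1/4 s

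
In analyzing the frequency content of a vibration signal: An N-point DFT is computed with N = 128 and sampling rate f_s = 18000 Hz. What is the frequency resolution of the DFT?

DFT frequency resolution = f_s / N
= 18000 / 128 = 1125/8 Hz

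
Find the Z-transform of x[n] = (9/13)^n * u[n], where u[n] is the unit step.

The Z-transform of a^n * u[n] is z/(z-a) for |z| > |a|.
Here a = 9/13, so X(z) = z/(z - (9/13)) = 13z/(13z - 9)
ROC: |z| > 9/13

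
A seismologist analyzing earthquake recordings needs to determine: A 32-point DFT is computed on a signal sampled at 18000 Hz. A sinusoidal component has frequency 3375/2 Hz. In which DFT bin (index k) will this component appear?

DFT frequency resolution = f_s/N = 18000/32 = 1125/2 Hz
Bin index k = f_signal / resolution = 3375/2 / 1125/2 = 3
The signal frequency 3375/2 Hz falls in DFT bin k = 3.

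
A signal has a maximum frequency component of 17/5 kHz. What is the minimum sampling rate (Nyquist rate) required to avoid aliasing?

By the Nyquist-Shannon sampling theorem,
the minimum sampling rate (Nyquist rate) must be at least 2 * f_max.
Nyquist rate = 2 * 17/5 kHz = 34/5 kHz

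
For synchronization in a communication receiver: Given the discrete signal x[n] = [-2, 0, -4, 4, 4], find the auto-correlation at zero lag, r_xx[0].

The auto-correlation at zero lag r_xx[0] equals the signal energy.
r_xx[0] = sum of x[n]^2 = (-2)^2 + 0^2 + (-4)^2 + 4^2 + 4^2
= 4 + 0 + 16 + 16 + 16 = 52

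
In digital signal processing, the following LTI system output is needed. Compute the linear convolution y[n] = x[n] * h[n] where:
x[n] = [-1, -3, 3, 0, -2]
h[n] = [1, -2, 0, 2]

y[n] = sum_k x[k]*h[n-k]. Output length = len(x) + len(h) - 1 = 5 + 4 - 1 = 8.
y[0] = -1*1 = -1
y[1] = -3*1 + -1*-2 = -1
y[2] = 3*1 + -3*-2 + -1*0 = 9
y[3] = 0*1 + 3*-2 + -3*0 + -1*2 = -8
y[4] = -2*1 + 0*-2 + 3*0 + -3*2 = -8
y[5] = -2*-2 + 0*0 + 3*2 = 10
y[6] = -2*0 + 0*2 = 0
y[7] = -2*2 = -4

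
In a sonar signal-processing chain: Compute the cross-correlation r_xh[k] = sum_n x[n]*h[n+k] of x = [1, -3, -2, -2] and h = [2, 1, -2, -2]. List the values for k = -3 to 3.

Both sequences indexed from 0 and zero outside their support.
Lags with overlap: k = -3 to 3.
  r_xh[-3] = x[3]*h[0] = -4
  r_xh[-2] = x[2]*h[0] + x[3]*h[1] = -6
  r_xh[-1] = x[1]*h[0] + x[2]*h[1] + x[3]*h[2] = -4
  r_xh[0] = x[0]*h[0] + x[1]*h[1] + x[2]*h[2] + x[3]*h[3] = 7
  r_xh[1] = x[0]*h[1] + x[1]*h[2] + x[2]*h[3] = 11
  r_xh[2] = x[0]*h[2] + x[1]*h[3] = 4
  r_xh[3] = x[0]*h[3] = -2
r_xh = [-4, -6, -4, 7, 11, 4, -2] (for k = -3, ..., 3)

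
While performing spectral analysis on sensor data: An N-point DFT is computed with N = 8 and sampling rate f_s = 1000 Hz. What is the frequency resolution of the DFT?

DFT frequency resolution = f_s / N
= 1000 / 8 = 125 Hz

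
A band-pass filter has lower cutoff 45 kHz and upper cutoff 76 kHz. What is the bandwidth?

Bandwidth = f_high - f_low
= 76 kHz - 45 kHz = 31 kHz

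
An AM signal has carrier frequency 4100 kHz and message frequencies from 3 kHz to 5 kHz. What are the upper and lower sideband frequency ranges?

Upper sideband (USB) = fc + [fm_low, fm_high] = 4100 + [3, 5] = [4103, 4105] kHz
Lower sideband (LSB) = fc - [fm_high, fm_low] = 4100 - [5, 3] = [4095, 4097] kHz
Total occupied spectrum: 4095 kHz to 4105 kHz (plus carrier at 4100 kHz)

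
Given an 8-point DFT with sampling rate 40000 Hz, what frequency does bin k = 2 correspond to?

The frequency of DFT bin k is: f_k = k * f_s / N
f_2 = 2 * 40000 / 8 = 10000 Hz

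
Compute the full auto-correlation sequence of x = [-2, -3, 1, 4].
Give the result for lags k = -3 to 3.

r_xx[k] = sum_m x[m]*x[m+k], indexed from 0, for k = -3 to 3:
  r_xx[-3] = x[3]*x[0] = -8
  r_xx[-2] = x[2]*x[0] + x[3]*x[1] = -14
  r_xx[-1] = x[1]*x[0] + x[2]*x[1] + x[3]*x[2] = 7
  r_xx[0] = x[0]*x[0] + x[1]*x[1] + x[2]*x[2] + x[3]*x[3] = 30
  r_xx[1] = x[0]*x[1] + x[1]*x[2] + x[2]*x[3] = 7
  r_xx[2] = x[0]*x[2] + x[1]*x[3] = -14
  r_xx[3] = x[0]*x[3] = -8
r_xx = [-8, -14, 7, 30, 7, -14, -8]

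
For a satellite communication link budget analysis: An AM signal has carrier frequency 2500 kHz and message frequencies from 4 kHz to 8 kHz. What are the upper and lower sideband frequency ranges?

Upper sideband (USB) = fc + [fm_low, fm_high] = 2500 + [4, 8] = [2504, 2508] kHz
Lower sideband (LSB) = fc - [fm_high, fm_low] = 2500 - [8, 4] = [2492, 2496] kHz
Total occupied spectrum: 2492 kHz to 2508 kHz (plus carrier at 2500 kHz)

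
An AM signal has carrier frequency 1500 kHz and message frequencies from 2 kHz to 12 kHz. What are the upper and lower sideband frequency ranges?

Upper sideband (USB) = fc + [fm_low, fm_high] = 1500 + [2, 12] = [1502, 1512] kHz
Lower sideband (LSB) = fc - [fm_high, fm_low] = 1500 - [12, 2] = [1488, 1498] kHz
Total occupied spectrum: 1488 kHz to 1512 kHz (plus carrier at 1500 kHz)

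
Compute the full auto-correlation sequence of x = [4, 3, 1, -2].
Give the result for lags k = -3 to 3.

r_xx[k] = sum_m x[m]*x[m+k], indexed from 0, for k = -3 to 3:
  r_xx[-3] = x[3]*x[0] = -8
  r_xx[-2] = x[2]*x[0] + x[3]*x[1] = -2
  r_xx[-1] = x[1]*x[0] + x[2]*x[1] + x[3]*x[2] = 13
  r_xx[0] = x[0]*x[0] + x[1]*x[1] + x[2]*x[2] + x[3]*x[3] = 30
  r_xx[1] = x[0]*x[1] + x[1]*x[2] + x[2]*x[3] = 13
  r_xx[2] = x[0]*x[2] + x[1]*x[3] = -2
  r_xx[3] = x[0]*x[3] = -8
r_xx = [-8, -2, 13, 30, 13, -2, -8]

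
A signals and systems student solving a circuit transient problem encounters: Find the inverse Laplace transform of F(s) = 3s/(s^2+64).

Standard pair: s/(s^2+w^2) <-> cos(wt)*u(t)
With k=3, w=8: f(t) = 3*cos(8t)*u(t)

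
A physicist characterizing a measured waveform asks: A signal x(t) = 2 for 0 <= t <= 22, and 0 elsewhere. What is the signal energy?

Energy = integral of |x(t)|^2 dt over the signal duration
= 2^2 * 22 = 4 * 22 = 88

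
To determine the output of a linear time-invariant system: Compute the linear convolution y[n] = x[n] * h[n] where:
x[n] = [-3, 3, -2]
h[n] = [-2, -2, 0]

y[n] = sum_k x[k]*h[n-k]. Output length = len(x) + len(h) - 1 = 3 + 3 - 1 = 5.
y[0] = -3*-2 = 6
y[1] = 3*-2 + -3*-2 = 0
y[2] = -2*-2 + 3*-2 + -3*0 = -2
y[3] = -2*-2 + 3*0 = 4
y[4] = -2*0 = 0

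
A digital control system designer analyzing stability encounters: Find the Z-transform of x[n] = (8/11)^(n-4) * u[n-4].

Time-shifting property: if X(z) = Z{x[n]}, then Z{x[n-d]} = z^(-d) * X(z)
X(z) = z/(z - 8/11) for x[n] = (8/11)^n * u[n]
Z{x[n-4]} = z^(-4) * z/(z - 8/11) = z^(-3)/(z - 8/11)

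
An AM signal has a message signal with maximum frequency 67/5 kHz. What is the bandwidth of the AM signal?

In AM (double-sideband), the bandwidth is twice the message frequency.
BW = 2 * f_m = 2 * 67/5 kHz = 134/5 kHz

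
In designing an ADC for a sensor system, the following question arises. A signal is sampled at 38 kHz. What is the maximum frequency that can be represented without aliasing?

The maximum frequency that can be represented without aliasing
is the Nyquist frequency: f_max = f_s / 2 = 38 kHz / 2 = 19 kHz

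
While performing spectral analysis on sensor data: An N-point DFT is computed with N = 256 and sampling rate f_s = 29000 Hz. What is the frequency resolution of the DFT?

DFT frequency resolution = f_s / N
= 29000 / 256 = 3625/32 Hz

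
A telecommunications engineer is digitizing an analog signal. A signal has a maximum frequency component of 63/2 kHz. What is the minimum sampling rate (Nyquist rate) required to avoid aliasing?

By the Nyquist-Shannon sampling theorem,
the minimum sampling rate (Nyquist rate) must be at least 2 * f_max.
Nyquist rate = 2 * 63/2 kHz = 63 kHz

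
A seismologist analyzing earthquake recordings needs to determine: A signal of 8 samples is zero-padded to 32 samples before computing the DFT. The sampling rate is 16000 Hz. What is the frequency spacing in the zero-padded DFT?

Original DFT: N = 8, resolution = f_s/N = 16000/8 = 2000 Hz
Zero-padded DFT: N = 32, resolution = f_s/N = 16000/32 = 500 Hz
Zero-padding interpolates the spectrum (finer frequency grid)
but does NOT improve the true spectral resolution (ability to resolve close frequencies).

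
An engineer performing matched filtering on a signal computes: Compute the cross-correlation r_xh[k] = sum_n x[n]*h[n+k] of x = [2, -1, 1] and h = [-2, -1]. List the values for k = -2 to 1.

Both sequences indexed from 0 and zero outside their support.
Lags with overlap: k = -2 to 1.
  r_xh[-2] = x[2]*h[0] = -2
  r_xh[-1] = x[1]*h[0] + x[2]*h[1] = 1
  r_xh[0] = x[0]*h[0] + x[1]*h[1] = -3
  r_xh[1] = x[0]*h[1] = -2
r_xh = [-2, 1, -3, -2] (for k = -2, ..., 1)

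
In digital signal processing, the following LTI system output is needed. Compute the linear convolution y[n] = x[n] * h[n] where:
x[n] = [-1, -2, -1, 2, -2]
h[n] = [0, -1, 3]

y[n] = sum_k x[k]*h[n-k]. Output length = len(x) + len(h) - 1 = 5 + 3 - 1 = 7.
y[0] = -1*0 = 0
y[1] = -2*0 + -1*-1 = 1
y[2] = -1*0 + -2*-1 + -1*3 = -1
y[3] = 2*0 + -1*-1 + -2*3 = -5
y[4] = -2*0 + 2*-1 + -1*3 = -5
y[5] = -2*-1 + 2*3 = 8
y[6] = -2*3 = -6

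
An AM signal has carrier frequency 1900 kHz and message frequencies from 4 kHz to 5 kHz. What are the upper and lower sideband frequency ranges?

Upper sideband (USB) = fc + [fm_low, fm_high] = 1900 + [4, 5] = [1904, 1905] kHz
Lower sideband (LSB) = fc - [fm_high, fm_low] = 1900 - [5, 4] = [1895, 1896] kHz
Total occupied spectrum: 1895 kHz to 1905 kHz (plus carrier at 1900 kHz)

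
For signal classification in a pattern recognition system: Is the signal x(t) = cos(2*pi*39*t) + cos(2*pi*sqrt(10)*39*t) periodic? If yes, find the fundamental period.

f1 = 39 Hz, f2 = 39*sqrt(10) Hz
Ratio f2/f1 = sqrt(10), which is irrational.
Since the frequency ratio is irrational, no common period exists.
The signal is not periodic.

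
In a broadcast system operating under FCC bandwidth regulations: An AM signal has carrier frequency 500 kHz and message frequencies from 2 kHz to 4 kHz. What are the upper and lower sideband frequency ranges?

Upper sideband (USB) = fc + [fm_low, fm_high] = 500 + [2, 4] = [502, 504] kHz
Lower sideband (LSB) = fc - [fm_high, fm_low] = 500 - [4, 2] = [496, 498] kHz
Total occupied spectrum: 496 kHz to 504 kHz (plus carrier at 500 kHz)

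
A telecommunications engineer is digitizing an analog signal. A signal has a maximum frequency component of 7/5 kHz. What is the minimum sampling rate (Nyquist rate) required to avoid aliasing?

By the Nyquist-Shannon sampling theorem,
the minimum sampling rate (Nyquist rate) must be at least 2 * f_max.
Nyquist rate = 2 * 7/5 kHz = 14/5 kHz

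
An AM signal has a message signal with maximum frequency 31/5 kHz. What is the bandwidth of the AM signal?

In AM (double-sideband), the bandwidth is twice the message frequency.
BW = 2 * f_m = 2 * 31/5 kHz = 62/5 kHz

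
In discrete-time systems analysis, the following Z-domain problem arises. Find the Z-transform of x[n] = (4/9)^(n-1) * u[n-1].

Time-shifting property: if X(z) = Z{x[n]}, then Z{x[n-d]} = z^(-d) * X(z)
X(z) = z/(z - 4/9) for x[n] = (4/9)^n * u[n]
Z{x[n-1]} = z^(-1) * z/(z - 4/9) = 1/(z - 4/9)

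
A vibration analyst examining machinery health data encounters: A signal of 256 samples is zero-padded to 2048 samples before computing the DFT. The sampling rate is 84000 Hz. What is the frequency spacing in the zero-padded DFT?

Original DFT: N = 256, resolution = f_s/N = 84000/256 = 2625/8 Hz
Zero-padded DFT: N = 2048, resolution = f_s/N = 84000/2048 = 2625/64 Hz
Zero-padding interpolates the spectrum (finer frequency grid)
but does NOT improve the true spectral resolution (ability to resolve close frequencies).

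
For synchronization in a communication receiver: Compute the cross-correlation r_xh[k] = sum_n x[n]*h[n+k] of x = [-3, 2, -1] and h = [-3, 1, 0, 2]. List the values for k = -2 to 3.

Both sequences indexed from 0 and zero outside their support.
Lags with overlap: k = -2 to 3.
  r_xh[-2] = x[2]*h[0] = 3
  r_xh[-1] = x[1]*h[0] + x[2]*h[1] = -7
  r_xh[0] = x[0]*h[0] + x[1]*h[1] + x[2]*h[2] = 11
  r_xh[1] = x[0]*h[1] + x[1]*h[2] + x[2]*h[3] = -5
  r_xh[2] = x[0]*h[2] + x[1]*h[3] = 4
  r_xh[3] = x[0]*h[3] = -6
r_xh = [3, -7, 11, -5, 4, -6] (for k = -2, ..., 3)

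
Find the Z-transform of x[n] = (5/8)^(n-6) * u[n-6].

Time-shifting property: if X(z) = Z{x[n]}, then Z{x[n-d]} = z^(-d) * X(z)
X(z) = z/(z - 5/8) for x[n] = (5/8)^n * u[n]
Z{x[n-6]} = z^(-6) * z/(z - 5/8) = z^(-5)/(z - 5/8)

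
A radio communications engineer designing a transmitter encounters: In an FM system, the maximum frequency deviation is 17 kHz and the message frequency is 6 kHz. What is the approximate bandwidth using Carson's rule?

Carson's rule: BW = 2*(delta_f + f_m)
= 2*(17 + 6) kHz = 46 kHz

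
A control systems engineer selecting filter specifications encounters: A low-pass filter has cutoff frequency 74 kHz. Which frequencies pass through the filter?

A low-pass filter passes all frequencies below the cutoff frequency 74 kHz and attenuates higher frequencies.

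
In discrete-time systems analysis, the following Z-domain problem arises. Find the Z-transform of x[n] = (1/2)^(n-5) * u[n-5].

Time-shifting property: if X(z) = Z{x[n]}, then Z{x[n-d]} = z^(-d) * X(z)
X(z) = z/(z - 1/2) for x[n] = (1/2)^n * u[n]
Z{x[n-5]} = z^(-5) * z/(z - 1/2) = z^(-4)/(z - 1/2)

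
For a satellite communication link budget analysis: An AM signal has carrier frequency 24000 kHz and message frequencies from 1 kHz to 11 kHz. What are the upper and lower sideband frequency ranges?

Upper sideband (USB) = fc + [fm_low, fm_high] = 24000 + [1, 11] = [24001, 24011] kHz
Lower sideband (LSB) = fc - [fm_high, fm_low] = 24000 - [11, 1] = [23989, 23999] kHz
Total occupied spectrum: 23989 kHz to 24011 kHz (plus carrier at 24000 kHz)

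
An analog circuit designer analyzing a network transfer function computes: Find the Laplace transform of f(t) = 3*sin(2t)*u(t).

Standard pair: sin(wt)*u(t) <-> w/(s^2+w^2)
With w = 2: L{3*sin(2t)*u(t)} = 6/(s^2+4)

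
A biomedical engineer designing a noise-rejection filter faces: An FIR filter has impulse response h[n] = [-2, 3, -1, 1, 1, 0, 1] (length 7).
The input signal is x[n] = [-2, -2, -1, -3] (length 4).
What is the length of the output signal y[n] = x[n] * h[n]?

For linear convolution, the output length is:
len(y) = len(x) + len(h) - 1 = 4 + 7 - 1 = 10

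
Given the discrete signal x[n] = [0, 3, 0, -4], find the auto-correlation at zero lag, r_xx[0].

The auto-correlation at zero lag r_xx[0] equals the signal energy.
r_xx[0] = sum of x[n]^2 = 0^2 + 3^2 + 0^2 + (-4)^2
= 0 + 9 + 0 + 16 = 25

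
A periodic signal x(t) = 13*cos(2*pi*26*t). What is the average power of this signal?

Average power of A*cos(wt) is A^2/2.
P = 13^2 / 2 = 169/2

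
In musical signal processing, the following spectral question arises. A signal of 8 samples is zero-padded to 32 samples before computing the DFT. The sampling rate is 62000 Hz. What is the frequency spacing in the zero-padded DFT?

Original DFT: N = 8, resolution = f_s/N = 62000/8 = 7750 Hz
Zero-padded DFT: N = 32, resolution = f_s/N = 62000/32 = 3875/2 Hz
Zero-padding interpolates the spectrum (finer frequency grid)
but does NOT improve the true spectral resolution (ability to resolve close frequencies).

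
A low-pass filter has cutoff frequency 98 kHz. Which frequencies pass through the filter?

A low-pass filter passes all frequencies below the cutoff frequency 98 kHz and attenuates higher frequencies.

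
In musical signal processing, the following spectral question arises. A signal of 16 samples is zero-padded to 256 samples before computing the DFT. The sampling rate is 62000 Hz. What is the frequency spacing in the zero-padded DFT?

Original DFT: N = 16, resolution = f_s/N = 62000/16 = 3875 Hz
Zero-padded DFT: N = 256, resolution = f_s/N = 62000/256 = 3875/16 Hz
Zero-padding interpolates the spectrum (finer frequency grid)
but does NOT improve the true spectral resolution (ability to resolve close frequencies).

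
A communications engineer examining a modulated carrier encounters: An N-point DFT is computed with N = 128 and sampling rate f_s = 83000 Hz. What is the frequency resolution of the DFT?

DFT frequency resolution = f_s / N
= 83000 / 128 = 10375/16 Hz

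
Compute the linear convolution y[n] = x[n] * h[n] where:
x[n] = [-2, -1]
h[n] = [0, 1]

y[n] = sum_k x[k]*h[n-k]. Output length = len(x) + len(h) - 1 = 2 + 2 - 1 = 3.
y[0] = -2*0 = 0
y[1] = -1*0 + -2*1 = -2
y[2] = -1*1 = -1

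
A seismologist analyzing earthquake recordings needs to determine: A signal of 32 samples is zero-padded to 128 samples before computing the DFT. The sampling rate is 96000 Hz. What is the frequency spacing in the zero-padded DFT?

Original DFT: N = 32, resolution = f_s/N = 96000/32 = 3000 Hz
Zero-padded DFT: N = 128, resolution = f_s/N = 96000/128 = 750 Hz
Zero-padding interpolates the spectrum (finer frequency grid)
but does NOT improve the true spectral resolution (ability to resolve close frequencies).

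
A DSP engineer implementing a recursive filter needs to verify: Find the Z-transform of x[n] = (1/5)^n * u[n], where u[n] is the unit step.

The Z-transform of a^n * u[n] is z/(z-a) for |z| > |a|.
Here a = 1/5, so X(z) = z/(z - (1/5)) = 5z/(5z - 1)
ROC: |z| > 1/5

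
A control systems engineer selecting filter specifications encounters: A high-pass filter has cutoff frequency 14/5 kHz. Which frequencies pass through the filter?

A high-pass filter passes all frequencies above the cutoff frequency 14/5 kHz and attenuates lower frequencies.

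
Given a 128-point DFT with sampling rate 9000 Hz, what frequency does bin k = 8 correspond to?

The frequency of DFT bin k is: f_k = k * f_s / N
f_8 = 8 * 9000 / 128 = 1125/2 Hz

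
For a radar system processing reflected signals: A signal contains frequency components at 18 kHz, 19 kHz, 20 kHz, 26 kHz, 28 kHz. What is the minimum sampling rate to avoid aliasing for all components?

The highest frequency component is f_max = 28 kHz.
Nyquist rate = 2 * f_max = 2 * 28 kHz = 56 kHz.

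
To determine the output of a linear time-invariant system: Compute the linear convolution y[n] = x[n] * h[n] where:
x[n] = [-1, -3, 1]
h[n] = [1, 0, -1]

y[n] = sum_k x[k]*h[n-k]. Output length = len(x) + len(h) - 1 = 3 + 3 - 1 = 5.
y[0] = -1*1 = -1
y[1] = -3*1 + -1*0 = -3
y[2] = 1*1 + -3*0 + -1*-1 = 2
y[3] = 1*0 + -3*-1 = 3
y[4] = 1*-1 = -1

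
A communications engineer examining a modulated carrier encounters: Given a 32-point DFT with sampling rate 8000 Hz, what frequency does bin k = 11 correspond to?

The frequency of DFT bin k is: f_k = k * f_s / N
f_11 = 11 * 8000 / 32 = 2750 Hz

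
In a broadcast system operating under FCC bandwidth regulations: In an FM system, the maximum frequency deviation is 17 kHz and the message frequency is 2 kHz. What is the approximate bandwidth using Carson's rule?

Carson's rule: BW = 2*(delta_f + f_m)
= 2*(17 + 2) kHz = 38 kHz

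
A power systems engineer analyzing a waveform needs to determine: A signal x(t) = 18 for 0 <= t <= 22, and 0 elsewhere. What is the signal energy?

Energy = integral of |x(t)|^2 dt over the signal duration
= 18^2 * 22 = 324 * 22 = 7128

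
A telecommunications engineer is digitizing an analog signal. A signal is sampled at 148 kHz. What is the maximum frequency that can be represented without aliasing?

The maximum frequency that can be represented without aliasing
is the Nyquist frequency: f_max = f_s / 2 = 148 kHz / 2 = 74 kHz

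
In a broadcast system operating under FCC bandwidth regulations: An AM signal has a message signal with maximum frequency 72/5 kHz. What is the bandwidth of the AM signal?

In AM (double-sideband), the bandwidth is twice the message frequency.
BW = 2 * f_m = 2 * 72/5 kHz = 144/5 kHz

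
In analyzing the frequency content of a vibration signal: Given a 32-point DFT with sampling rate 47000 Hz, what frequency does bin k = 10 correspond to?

The frequency of DFT bin k is: f_k = k * f_s / N
f_10 = 10 * 47000 / 32 = 29375/2 Hz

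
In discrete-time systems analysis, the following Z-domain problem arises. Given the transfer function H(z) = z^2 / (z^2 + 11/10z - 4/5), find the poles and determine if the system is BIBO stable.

Poles are roots of the denominator: z^2 + 11/10z - 4/5 = 0.
Quadratic formula: z = [-(11/10) +/- sqrt((11/10)^2 - 4*(-4/5))] / 2
Discriminant = 121/100 + 16/5 = 441/100; sqrt = 21/10.
z = (-11/10 +/- 21/10) / 2 => z = 1/2 or z = -8/5.
|p1| = 8/5, |p2| = 1/2.
For BIBO stability, all poles must lie inside the unit circle (|p| < 1).
System is UNSTABLE since at least one |p| >= 1.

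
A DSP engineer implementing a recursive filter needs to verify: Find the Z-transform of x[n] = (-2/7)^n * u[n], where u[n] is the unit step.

The Z-transform of a^n * u[n] is z/(z-a) for |z| > |a|.
Here a = -2/7, so X(z) = z/(z - (-2/7)) = 7z/(7z + 2)
ROC: |z| > 2/7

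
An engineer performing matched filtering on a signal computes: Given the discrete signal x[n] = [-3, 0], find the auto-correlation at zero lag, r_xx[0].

The auto-correlation at zero lag r_xx[0] equals the signal energy.
r_xx[0] = sum of x[n]^2 = (-3)^2 + 0^2
= 9 + 0 = 9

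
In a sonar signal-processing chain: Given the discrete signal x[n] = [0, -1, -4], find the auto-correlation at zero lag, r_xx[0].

The auto-correlation at zero lag r_xx[0] equals the signal energy.
r_xx[0] = sum of x[n]^2 = 0^2 + (-1)^2 + (-4)^2
= 0 + 1 + 16 = 17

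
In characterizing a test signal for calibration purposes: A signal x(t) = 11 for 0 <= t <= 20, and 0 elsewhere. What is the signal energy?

Energy = integral of |x(t)|^2 dt over the signal duration
= 11^2 * 20 = 121 * 20 = 2420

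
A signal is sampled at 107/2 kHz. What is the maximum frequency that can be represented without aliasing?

The maximum frequency that can be represented without aliasing
is the Nyquist frequency: f_max = f_s / 2 = 107/2 kHz / 2 = 107/4 kHz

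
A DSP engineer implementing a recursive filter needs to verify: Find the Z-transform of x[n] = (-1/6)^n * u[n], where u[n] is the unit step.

The Z-transform of a^n * u[n] is z/(z-a) for |z| > |a|.
Here a = -1/6, so X(z) = z/(z - (-1/6)) = 6z/(6z + 1)
ROC: |z| > 1/6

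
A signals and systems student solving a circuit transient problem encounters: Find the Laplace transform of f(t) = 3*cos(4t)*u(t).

Standard pair: cos(wt)*u(t) <-> s/(s^2+w^2)
With w = 4: L{3*cos(4t)*u(t)} = 3s/(s^2+16)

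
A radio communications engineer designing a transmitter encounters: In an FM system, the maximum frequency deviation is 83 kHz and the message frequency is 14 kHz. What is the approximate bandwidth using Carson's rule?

Carson's rule: BW = 2*(delta_f + f_m)
= 2*(83 + 14) kHz = 194 kHz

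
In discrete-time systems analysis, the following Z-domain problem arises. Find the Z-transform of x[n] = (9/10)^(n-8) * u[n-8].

Time-shifting property: if X(z) = Z{x[n]}, then Z{x[n-d]} = z^(-d) * X(z)
X(z) = z/(z - 9/10) for x[n] = (9/10)^n * u[n]
Z{x[n-8]} = z^(-8) * z/(z - 9/10) = z^(-7)/(z - 9/10)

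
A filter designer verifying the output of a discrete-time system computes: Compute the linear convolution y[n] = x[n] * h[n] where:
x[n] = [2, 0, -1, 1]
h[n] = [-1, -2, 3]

y[n] = sum_k x[k]*h[n-k]. Output length = len(x) + len(h) - 1 = 4 + 3 - 1 = 6.
y[0] = 2*-1 = -2
y[1] = 0*-1 + 2*-2 = -4
y[2] = -1*-1 + 0*-2 + 2*3 = 7
y[3] = 1*-1 + -1*-2 + 0*3 = 1
y[4] = 1*-2 + -1*3 = -5
y[5] = 1*3 = 3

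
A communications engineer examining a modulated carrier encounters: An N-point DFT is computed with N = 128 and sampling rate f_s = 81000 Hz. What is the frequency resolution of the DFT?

DFT frequency resolution = f_s / N
= 81000 / 128 = 10125/16 Hz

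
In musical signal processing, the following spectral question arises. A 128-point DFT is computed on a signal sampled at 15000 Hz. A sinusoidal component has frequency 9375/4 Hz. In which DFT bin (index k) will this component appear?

DFT frequency resolution = f_s/N = 15000/128 = 1875/16 Hz
Bin index k = f_signal / resolution = 9375/4 / 1875/16 = 20
The signal frequency 9375/4 Hz falls in DFT bin k = 20.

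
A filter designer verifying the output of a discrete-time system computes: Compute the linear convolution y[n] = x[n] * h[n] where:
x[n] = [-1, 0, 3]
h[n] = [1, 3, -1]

y[n] = sum_k x[k]*h[n-k]. Output length = len(x) + len(h) - 1 = 3 + 3 - 1 = 5.
y[0] = -1*1 = -1
y[1] = 0*1 + -1*3 = -3
y[2] = 3*1 + 0*3 + -1*-1 = 4
y[3] = 3*3 + 0*-1 = 9
y[4] = 3*-1 = -3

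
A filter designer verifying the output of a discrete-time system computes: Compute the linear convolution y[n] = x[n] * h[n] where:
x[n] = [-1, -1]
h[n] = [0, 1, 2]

y[n] = sum_k x[k]*h[n-k]. Output length = len(x) + len(h) - 1 = 2 + 3 - 1 = 4.
y[0] = -1*0 = 0
y[1] = -1*0 + -1*1 = -1
y[2] = -1*1 + -1*2 = -3
y[3] = -1*2 = -2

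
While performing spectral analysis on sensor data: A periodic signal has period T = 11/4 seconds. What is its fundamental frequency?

The fundamental frequency is the reciprocal of the period.
f = 1/T = 1/(11/4) = 4/11 Hz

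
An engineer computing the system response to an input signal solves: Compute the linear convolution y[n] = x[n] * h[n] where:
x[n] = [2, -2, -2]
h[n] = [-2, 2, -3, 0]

y[n] = sum_k x[k]*h[n-k]. Output length = len(x) + len(h) - 1 = 3 + 4 - 1 = 6.
y[0] = 2*-2 = -4
y[1] = -2*-2 + 2*2 = 8
y[2] = -2*-2 + -2*2 + 2*-3 = -6
y[3] = -2*2 + -2*-3 + 2*0 = 2
y[4] = -2*-3 + -2*0 = 6
y[5] = -2*0 = 0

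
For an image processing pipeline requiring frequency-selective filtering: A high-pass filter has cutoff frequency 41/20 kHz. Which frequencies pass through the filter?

A high-pass filter passes all frequencies above the cutoff frequency 41/20 kHz and attenuates lower frequencies.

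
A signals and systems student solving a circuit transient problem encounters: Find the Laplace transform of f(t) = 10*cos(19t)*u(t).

Standard pair: cos(wt)*u(t) <-> s/(s^2+w^2)
With w = 19: L{10*cos(19t)*u(t)} = 10s/(s^2+361)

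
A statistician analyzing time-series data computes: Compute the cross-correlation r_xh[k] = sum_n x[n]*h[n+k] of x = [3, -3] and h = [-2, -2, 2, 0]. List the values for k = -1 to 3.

Both sequences indexed from 0 and zero outside their support.
Lags with overlap: k = -1 to 3.
  r_xh[-1] = x[1]*h[0] = 6
  r_xh[0] = x[0]*h[0] + x[1]*h[1] = 0
  r_xh[1] = x[0]*h[1] + x[1]*h[2] = -12
  r_xh[2] = x[0]*h[2] + x[1]*h[3] = 6
  r_xh[3] = x[0]*h[3] = 0
r_xh = [6, 0, -12, 6, 0] (for k = -1, ..., 3)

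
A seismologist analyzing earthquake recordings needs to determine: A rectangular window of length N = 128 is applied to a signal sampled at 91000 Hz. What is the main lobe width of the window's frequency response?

For a rectangular window of length N,
the main lobe width in frequency is 2*f_s/N.
= 2*91000/128 = 11375/8 Hz
This determines the minimum frequency separation for resolving two sinusoids.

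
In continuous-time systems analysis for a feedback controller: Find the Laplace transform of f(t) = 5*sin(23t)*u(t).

Standard pair: sin(wt)*u(t) <-> w/(s^2+w^2)
With w = 23: L{5*sin(23t)*u(t)} = 115/(s^2+529)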